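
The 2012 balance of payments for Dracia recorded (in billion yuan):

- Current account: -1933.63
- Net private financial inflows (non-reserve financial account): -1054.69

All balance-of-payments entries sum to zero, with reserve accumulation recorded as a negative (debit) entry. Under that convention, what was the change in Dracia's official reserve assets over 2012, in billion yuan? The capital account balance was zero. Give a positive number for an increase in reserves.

Official reserve transactions balance = -((-1933.63) + (-1054.69)) = 2988.32
An accumulation of reserves is recorded as a debit (negative entry), so the change in the stock of reserves is the negative of that balance.
Change in official reserves = -(2988.32) = -2988.32

-2988.32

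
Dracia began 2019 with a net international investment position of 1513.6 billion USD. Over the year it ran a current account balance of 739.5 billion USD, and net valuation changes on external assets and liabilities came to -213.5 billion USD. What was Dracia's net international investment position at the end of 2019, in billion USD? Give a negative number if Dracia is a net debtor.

2039.6

Change in NIIP = current account + net valuation change = 739.5 + (-213.5) = 526.0
End-of-year NIIP = 1513.6 + 526.0 = 2039.6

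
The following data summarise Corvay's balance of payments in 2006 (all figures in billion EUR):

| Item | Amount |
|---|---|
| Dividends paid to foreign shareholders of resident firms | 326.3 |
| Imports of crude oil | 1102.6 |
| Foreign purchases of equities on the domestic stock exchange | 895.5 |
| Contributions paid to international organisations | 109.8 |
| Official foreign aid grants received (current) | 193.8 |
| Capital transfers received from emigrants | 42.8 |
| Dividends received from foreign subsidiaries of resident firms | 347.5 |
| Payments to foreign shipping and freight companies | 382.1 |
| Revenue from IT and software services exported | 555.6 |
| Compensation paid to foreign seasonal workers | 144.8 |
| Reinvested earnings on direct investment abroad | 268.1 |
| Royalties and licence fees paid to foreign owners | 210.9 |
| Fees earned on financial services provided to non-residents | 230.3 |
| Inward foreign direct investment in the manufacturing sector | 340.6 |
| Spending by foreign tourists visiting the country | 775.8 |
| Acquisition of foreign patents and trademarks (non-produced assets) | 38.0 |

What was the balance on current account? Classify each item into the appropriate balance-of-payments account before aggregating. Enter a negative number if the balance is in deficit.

Goods: -1102.6
Services: -210.9 + 230.3 - 382.1 + 555.6 + 775.8 = 968.7
Primary income: -144.8 - 326.3 + 268.1 + 347.5 = 144.5
Secondary income: -109.8 + 193.8 = 84.0
Current account = (-1102.6) + 968.7 + 144.5 + 84.0 = 94.6
(Excluded from the current account — financial account: foreign purchases of equities on the domestic stock exchange 895.5, inward foreign direct investment in the manufacturing sector 340.6; capital account: capital transfers received from emigrants 42.8, acquisition of foreign patents and trademarks (non-produced assets) 38.0.)

94.6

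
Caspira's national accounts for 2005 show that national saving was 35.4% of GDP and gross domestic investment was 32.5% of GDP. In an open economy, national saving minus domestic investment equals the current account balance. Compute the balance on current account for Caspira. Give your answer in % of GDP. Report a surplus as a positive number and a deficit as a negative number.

CA = S - I = 35.4 - 32.5 = 2.9

2.9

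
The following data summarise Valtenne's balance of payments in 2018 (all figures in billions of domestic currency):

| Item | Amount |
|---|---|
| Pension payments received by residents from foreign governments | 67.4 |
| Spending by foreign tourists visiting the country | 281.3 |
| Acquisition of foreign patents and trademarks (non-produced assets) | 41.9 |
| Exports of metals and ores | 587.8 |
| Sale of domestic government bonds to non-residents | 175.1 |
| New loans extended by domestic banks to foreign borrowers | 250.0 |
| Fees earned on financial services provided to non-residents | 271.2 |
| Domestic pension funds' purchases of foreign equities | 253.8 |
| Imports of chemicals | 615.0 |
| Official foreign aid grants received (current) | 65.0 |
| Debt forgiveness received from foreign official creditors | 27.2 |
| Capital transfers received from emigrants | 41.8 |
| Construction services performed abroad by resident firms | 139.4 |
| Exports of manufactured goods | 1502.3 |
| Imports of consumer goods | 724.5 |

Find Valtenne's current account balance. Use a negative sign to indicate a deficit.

Goods: -724.5 + 587.8 + 1502.3 - 615.0 = 750.6
Services: 271.2 + 281.3 + 139.4 = 691.9
Secondary income: 65.0 + 67.4 = 132.4
Current account = 750.6 + 691.9 + 132.4 = 1574.9
(Excluded from the current account — capital account: acquisition of foreign patents and trademarks (non-produced assets) 41.9, debt forgiveness received from foreign official creditors 27.2, capital transfers received from emigrants 41.8; financial account: sale of domestic government bonds to non-residents 175.1, new loans extended by domestic banks to foreign borrowers 250.0, domestic pension funds' purchases of foreign equities 253.8.)

1574.9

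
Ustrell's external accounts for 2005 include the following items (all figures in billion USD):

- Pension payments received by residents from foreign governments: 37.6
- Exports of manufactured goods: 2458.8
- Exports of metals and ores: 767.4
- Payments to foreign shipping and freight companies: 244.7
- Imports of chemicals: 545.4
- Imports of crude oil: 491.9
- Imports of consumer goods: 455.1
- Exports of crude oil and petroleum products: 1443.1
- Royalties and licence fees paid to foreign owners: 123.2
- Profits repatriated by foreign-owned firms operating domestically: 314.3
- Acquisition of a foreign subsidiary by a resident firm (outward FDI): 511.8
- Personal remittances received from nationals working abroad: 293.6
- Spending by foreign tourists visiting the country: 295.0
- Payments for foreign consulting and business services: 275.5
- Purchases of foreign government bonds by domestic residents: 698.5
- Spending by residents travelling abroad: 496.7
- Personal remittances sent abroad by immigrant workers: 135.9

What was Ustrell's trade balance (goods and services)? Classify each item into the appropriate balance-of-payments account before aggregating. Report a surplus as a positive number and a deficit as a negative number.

2331.8

Goods: -491.9 - 455.1 + 1443.1 + 2458.8 - 545.4 + 767.4 = 3176.9
Services: -496.7 - 123.2 - 244.7 - 275.5 + 295.0 = -845.1
Trade balance = 3176.9 + (-845.1) = 2331.8
(Excluded from the trade balance — secondary income: pension payments received by residents from foreign governments 37.6, personal remittances received from nationals working abroad 293.6, personal remittances sent abroad by immigrant workers 135.9; primary income: profits repatriated by foreign-owned firms operating domestically 314.3; financial account: acquisition of a foreign subsidiary by a resident firm (outward FDI) 511.8, purchases of foreign government bonds by domestic residents 698.5.)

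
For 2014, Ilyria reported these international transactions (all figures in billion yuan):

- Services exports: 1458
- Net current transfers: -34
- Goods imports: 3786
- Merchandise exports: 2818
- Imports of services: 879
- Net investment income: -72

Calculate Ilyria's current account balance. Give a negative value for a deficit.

Goods balance = 2818 - 3786 = -968
Services balance = 1458 - 879 = 579
Trade balance (goods + services) = -968 + 579 = -389
Net primary income = -72
Net secondary income = -34
Current account = -389 + (-72) + (-34) = -495

-495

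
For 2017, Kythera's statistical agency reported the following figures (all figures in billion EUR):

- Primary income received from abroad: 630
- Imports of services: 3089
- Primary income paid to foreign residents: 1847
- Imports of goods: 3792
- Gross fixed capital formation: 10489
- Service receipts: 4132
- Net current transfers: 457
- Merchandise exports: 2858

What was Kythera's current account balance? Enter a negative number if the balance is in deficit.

-651

Goods balance = 2858 - 3792 = -934
Services balance = 4132 - 3089 = 1043
Trade balance (goods + services) = -934 + 1043 = 109
Net primary income = 630 - 1847 = -1217
Net secondary income = 457
Current account = 109 + (-1217) + 457 = -651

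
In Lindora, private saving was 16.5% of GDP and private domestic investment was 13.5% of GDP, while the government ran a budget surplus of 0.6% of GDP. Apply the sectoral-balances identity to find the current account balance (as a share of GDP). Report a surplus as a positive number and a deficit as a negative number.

3.6

By the sectoral-balances identity, CA = (S_private - I) + (T - G).
Private balance = 16.5 - 13.5 = 3.0
Government balance (T - G) = 0.6
CA = 3.0 + 0.6 = 3.6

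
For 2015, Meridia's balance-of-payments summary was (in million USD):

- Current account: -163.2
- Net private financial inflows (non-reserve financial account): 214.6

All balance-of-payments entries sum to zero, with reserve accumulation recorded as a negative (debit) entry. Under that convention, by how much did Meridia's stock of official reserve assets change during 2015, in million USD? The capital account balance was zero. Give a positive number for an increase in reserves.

Official reserve transactions balance = -((-163.2) + 214.6) = -51.4
An accumulation of reserves is recorded as a debit (negative entry), so the change in the stock of reserves is the negative of that balance.
Change in official reserves = -(-51.4) = 51.4

51.4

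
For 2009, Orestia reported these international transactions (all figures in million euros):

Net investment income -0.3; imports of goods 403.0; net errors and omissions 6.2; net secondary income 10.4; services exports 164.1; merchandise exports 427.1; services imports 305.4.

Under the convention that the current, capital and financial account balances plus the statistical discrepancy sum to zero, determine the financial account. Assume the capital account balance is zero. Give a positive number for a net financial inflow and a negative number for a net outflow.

100.9

Goods balance = 427.1 - 403.0 = 24.1
Services balance = 164.1 - 305.4 = -141.3
Trade balance (goods + services) = 24.1 + (-141.3) = -117.2
Net primary income = -0.3
Net secondary income = 10.4
Current account = -117.2 + (-0.3) + 10.4 = -107.1
Financial account = -(-107.1 + 6.2) = 100.9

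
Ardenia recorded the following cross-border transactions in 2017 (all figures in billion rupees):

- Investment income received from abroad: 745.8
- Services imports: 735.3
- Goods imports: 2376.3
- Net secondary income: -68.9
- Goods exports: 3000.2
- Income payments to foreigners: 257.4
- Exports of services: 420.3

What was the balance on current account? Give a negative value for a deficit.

Goods balance = 3000.2 - 2376.3 = 623.9
Services balance = 420.3 - 735.3 = -315.0
Trade balance (goods + services) = 623.9 + (-315.0) = 308.9
Net primary income = 745.8 - 257.4 = 488.4
Net secondary income = -68.9
Current account = 308.9 + 488.4 + (-68.9) = 728.4

728.4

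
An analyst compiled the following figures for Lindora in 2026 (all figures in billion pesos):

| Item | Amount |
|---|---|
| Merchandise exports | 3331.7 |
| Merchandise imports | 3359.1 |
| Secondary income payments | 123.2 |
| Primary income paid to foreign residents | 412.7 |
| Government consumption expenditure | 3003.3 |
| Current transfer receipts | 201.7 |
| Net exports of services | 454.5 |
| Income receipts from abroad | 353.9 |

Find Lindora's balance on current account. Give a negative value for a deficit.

Goods balance = 3331.7 - 3359.1 = -27.4
Services balance = 454.5
Trade balance (goods + services) = -27.4 + 454.5 = 427.1
Net primary income = 353.9 - 412.7 = -58.8
Net secondary income = 201.7 - 123.2 = 78.5
Current account = 427.1 + (-58.8) + 78.5 = 446.8

446.8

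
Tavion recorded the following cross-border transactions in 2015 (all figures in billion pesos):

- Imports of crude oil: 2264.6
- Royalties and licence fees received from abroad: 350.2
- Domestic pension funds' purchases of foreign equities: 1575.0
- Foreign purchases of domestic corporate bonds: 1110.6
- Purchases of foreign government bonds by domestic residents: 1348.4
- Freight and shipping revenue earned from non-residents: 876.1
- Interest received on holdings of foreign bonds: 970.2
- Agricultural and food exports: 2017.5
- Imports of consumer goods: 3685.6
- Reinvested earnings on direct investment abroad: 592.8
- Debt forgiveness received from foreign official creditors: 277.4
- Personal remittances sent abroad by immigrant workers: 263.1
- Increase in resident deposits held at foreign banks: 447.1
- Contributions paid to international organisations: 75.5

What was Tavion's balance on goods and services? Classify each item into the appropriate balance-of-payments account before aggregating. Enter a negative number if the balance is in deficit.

Goods: -3685.6 - 2264.6 + 2017.5 = -3932.7
Services: 876.1 + 350.2 = 1226.3
Trade balance = -3932.7 + 1226.3 = -2706.4
(Excluded from the trade balance — financial account: domestic pension funds' purchases of foreign equities 1575.0, foreign purchases of domestic corporate bonds 1110.6, purchases of foreign government bonds by domestic residents 1348.4, increase in resident deposits held at foreign banks 447.1; primary income: interest received on holdings of foreign bonds 970.2, reinvested earnings on direct investment abroad 592.8; capital account: debt forgiveness received from foreign official creditors 277.4; secondary income: personal remittances sent abroad by immigrant workers 263.1, contributions paid to international organisations 75.5.)

-2706.4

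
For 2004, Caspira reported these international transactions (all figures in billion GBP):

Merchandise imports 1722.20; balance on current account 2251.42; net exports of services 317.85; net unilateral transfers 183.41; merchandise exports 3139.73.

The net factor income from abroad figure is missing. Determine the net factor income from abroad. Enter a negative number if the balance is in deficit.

Current account = goods balance + services balance + net primary income + net secondary income
Sum of the known components = 1918.79
Net factor income from abroad = CA - (known components) = 2251.42 - 1918.79 = 332.63

332.63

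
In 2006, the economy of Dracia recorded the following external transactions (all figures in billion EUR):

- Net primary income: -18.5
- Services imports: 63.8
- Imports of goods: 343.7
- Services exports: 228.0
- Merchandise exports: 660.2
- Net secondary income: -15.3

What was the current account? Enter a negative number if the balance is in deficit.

Goods balance = 660.2 - 343.7 = 316.5
Services balance = 228.0 - 63.8 = 164.2
Trade balance (goods + services) = 316.5 + 164.2 = 480.7
Net primary income = -18.5
Net secondary income = -15.3
Current account = 480.7 + (-18.5) + (-15.3) = 446.9

446.9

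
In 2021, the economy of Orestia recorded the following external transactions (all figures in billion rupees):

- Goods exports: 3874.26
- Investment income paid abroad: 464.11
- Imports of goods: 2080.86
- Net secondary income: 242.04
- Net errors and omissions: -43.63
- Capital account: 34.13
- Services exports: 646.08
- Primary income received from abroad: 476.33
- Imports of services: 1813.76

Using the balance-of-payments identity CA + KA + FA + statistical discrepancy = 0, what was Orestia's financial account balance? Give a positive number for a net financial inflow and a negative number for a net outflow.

Goods balance = 3874.26 - 2080.86 = 1793.40
Services balance = 646.08 - 1813.76 = -1167.68
Trade balance (goods + services) = 1793.40 + (-1167.68) = 625.72
Net primary income = 476.33 - 464.11 = 12.22
Net secondary income = 242.04
Current account = 625.72 + 12.22 + 242.04 = 879.98
Financial account = -(879.98 + 34.13 + (-43.63)) = -870.48

-870.48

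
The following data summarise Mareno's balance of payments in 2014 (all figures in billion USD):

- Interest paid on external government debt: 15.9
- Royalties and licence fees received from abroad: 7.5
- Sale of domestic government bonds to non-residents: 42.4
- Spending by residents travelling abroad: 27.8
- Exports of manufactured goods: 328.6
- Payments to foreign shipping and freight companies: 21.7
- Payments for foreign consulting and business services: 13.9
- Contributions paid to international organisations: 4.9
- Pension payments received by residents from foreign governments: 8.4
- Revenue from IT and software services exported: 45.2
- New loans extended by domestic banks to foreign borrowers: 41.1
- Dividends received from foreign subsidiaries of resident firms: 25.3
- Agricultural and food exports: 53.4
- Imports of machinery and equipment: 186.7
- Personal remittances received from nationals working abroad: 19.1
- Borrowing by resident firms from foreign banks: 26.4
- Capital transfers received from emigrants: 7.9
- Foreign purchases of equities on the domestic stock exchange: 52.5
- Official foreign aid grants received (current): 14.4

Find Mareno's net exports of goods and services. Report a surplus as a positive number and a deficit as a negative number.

184.6

Goods: 328.6 + 53.4 - 186.7 = 195.3
Services: -27.8 - 21.7 + 45.2 - 13.9 + 7.5 = -10.7
Trade balance = 195.3 + (-10.7) = 184.6
(Excluded from the trade balance — primary income: interest paid on external government debt 15.9, dividends received from foreign subsidiaries of resident firms 25.3; financial account: sale of domestic government bonds to non-residents 42.4, new loans extended by domestic banks to foreign borrowers 41.1, borrowing by resident firms from foreign banks 26.4, foreign purchases of equities on the domestic stock exchange 52.5; secondary income: contributions paid to international organisations 4.9, pension payments received by residents from foreign governments 8.4, personal remittances received from nationals working abroad 19.1, official foreign aid grants received (current) 14.4; capital account: capital transfers received from emigrants 7.9.)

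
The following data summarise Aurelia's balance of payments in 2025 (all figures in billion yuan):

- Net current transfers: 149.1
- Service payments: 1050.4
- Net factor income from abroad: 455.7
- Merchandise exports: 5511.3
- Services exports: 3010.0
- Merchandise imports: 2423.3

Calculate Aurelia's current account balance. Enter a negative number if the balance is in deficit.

Goods balance = 5511.3 - 2423.3 = 3088.0
Services balance = 3010.0 - 1050.4 = 1959.6
Trade balance (goods + services) = 3088.0 + 1959.6 = 5047.6
Net primary income = 455.7
Net secondary income = 149.1
Current account = 5047.6 + 455.7 + 149.1 = 5652.4

5652.4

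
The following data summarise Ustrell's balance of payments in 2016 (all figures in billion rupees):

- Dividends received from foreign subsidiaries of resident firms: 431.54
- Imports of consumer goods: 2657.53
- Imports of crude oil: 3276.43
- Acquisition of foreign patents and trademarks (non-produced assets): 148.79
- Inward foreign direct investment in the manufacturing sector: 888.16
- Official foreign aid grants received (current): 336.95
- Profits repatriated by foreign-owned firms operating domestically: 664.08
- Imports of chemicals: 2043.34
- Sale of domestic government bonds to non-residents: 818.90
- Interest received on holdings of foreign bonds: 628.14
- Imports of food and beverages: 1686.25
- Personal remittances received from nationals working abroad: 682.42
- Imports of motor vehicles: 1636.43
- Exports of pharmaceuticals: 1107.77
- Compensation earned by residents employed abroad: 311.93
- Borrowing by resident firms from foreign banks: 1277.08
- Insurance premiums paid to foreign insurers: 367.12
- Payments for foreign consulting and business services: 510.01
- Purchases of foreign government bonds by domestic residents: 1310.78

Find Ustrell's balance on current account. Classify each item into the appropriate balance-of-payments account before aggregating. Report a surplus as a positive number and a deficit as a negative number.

-9342.44

Goods: -1686.25 - 2657.53 - 2043.34 - 1636.43 + 1107.77 - 3276.43 = -10192.21
Services: -367.12 - 510.01 = -877.13
Primary income: 628.14 - 664.08 + 431.54 + 311.93 = 707.53
Secondary income: 682.42 + 336.95 = 1019.37
Current account = (-10192.21) + (-877.13) + 707.53 + 1019.37 = -9342.44
(Excluded from the current account — capital account: acquisition of foreign patents and trademarks (non-produced assets) 148.79; financial account: inward foreign direct investment in the manufacturing sector 888.16, sale of domestic government bonds to non-residents 818.90, borrowing by resident firms from foreign banks 1277.08, purchases of foreign government bonds by domestic residents 1310.78.)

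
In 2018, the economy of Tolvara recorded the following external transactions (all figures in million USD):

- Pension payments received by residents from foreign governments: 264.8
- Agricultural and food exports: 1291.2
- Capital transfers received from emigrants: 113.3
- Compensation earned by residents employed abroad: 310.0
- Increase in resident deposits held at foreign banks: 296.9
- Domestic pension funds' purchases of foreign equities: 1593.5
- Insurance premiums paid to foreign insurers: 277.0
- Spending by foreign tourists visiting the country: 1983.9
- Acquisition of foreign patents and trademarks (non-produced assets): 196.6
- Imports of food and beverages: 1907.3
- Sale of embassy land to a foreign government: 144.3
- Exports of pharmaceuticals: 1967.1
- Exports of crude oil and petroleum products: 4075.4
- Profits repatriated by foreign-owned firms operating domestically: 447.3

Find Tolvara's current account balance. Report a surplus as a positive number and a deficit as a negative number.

Goods: 1291.2 + 4075.4 + 1967.1 - 1907.3 = 5426.4
Services: 1983.9 - 277.0 = 1706.9
Primary income: -447.3 + 310.0 = -137.3
Secondary income: 264.8
Current account = 5426.4 + 1706.9 + (-137.3) + 264.8 = 7260.8
(Excluded from the current account — capital account: capital transfers received from emigrants 113.3, acquisition of foreign patents and trademarks (non-produced assets) 196.6, sale of embassy land to a foreign government 144.3; financial account: increase in resident deposits held at foreign banks 296.9, domestic pension funds' purchases of foreign equities 1593.5.)

7260.8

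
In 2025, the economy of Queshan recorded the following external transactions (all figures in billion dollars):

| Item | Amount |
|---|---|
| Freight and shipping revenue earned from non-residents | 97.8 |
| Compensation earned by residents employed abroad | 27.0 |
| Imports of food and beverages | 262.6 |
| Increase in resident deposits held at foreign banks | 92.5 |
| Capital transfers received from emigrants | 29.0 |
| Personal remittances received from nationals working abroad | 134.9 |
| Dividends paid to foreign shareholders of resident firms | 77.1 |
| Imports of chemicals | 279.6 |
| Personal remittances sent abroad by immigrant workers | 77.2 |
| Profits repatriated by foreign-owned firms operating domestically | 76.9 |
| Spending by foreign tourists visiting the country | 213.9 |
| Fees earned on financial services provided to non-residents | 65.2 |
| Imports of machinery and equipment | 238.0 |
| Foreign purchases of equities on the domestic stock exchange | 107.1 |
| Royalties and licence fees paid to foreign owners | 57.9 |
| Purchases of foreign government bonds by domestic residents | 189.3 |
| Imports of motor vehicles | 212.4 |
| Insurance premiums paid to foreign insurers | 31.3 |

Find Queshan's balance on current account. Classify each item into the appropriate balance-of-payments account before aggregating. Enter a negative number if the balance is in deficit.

Goods: -279.6 - 212.4 - 262.6 - 238.0 = -992.6
Services: -57.9 + 97.8 + 65.2 + 213.9 - 31.3 = 287.7
Primary income: -76.9 - 77.1 + 27.0 = -127.0
Secondary income: 134.9 - 77.2 = 57.7
Current account = (-992.6) + 287.7 + (-127.0) + 57.7 = -774.2
(Excluded from the current account — financial account: increase in resident deposits held at foreign banks 92.5, foreign purchases of equities on the domestic stock exchange 107.1, purchases of foreign government bonds by domestic residents 189.3; capital account: capital transfers received from emigrants 29.0.)

-774.2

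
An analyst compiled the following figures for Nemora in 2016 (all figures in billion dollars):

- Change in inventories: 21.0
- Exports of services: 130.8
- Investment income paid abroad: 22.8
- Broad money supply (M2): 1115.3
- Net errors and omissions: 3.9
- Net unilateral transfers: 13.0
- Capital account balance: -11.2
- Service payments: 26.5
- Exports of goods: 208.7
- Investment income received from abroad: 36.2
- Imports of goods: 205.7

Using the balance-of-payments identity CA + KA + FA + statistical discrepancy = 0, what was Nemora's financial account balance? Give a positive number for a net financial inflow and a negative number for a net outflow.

-126.4

Goods balance = 208.7 - 205.7 = 3.0
Services balance = 130.8 - 26.5 = 104.3
Trade balance (goods + services) = 3.0 + 104.3 = 107.3
Net primary income = 36.2 - 22.8 = 13.4
Net secondary income = 13.0
Current account = 107.3 + 13.4 + 13.0 = 133.7
Financial account = -(133.7 + (-11.2) + 3.9) = -126.4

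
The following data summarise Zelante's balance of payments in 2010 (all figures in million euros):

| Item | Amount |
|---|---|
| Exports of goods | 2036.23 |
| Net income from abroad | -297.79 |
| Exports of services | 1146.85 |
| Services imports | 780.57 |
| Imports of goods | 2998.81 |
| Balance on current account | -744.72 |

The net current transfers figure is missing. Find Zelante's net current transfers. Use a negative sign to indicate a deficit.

149.37

Current account = goods balance + services balance + net primary income + net secondary income
Sum of the known components = -894.09
Net current transfers = CA - (known components) = -744.72 - (-894.09) = 149.37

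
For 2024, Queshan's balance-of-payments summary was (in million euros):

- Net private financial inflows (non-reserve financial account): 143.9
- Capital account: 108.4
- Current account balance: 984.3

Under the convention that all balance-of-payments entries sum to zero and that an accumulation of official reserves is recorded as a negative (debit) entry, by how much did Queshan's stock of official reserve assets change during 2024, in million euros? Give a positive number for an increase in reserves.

Official reserve transactions balance = -(984.3 + 108.4 + 143.9) = -1236.6
An accumulation of reserves is recorded as a debit (negative entry), so the change in the stock of reserves is the negative of that balance.
Change in official reserves = -(-1236.6) = 1236.6

1236.6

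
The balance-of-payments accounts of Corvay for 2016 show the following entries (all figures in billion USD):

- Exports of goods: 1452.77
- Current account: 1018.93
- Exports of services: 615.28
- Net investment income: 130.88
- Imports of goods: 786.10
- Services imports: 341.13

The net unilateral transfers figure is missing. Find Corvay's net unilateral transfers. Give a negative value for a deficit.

Current account = goods balance + services balance + net primary income + net secondary income
Sum of the known components = 1071.70
Net unilateral transfers = CA - (known components) = 1018.93 - 1071.70 = -52.77

-52.77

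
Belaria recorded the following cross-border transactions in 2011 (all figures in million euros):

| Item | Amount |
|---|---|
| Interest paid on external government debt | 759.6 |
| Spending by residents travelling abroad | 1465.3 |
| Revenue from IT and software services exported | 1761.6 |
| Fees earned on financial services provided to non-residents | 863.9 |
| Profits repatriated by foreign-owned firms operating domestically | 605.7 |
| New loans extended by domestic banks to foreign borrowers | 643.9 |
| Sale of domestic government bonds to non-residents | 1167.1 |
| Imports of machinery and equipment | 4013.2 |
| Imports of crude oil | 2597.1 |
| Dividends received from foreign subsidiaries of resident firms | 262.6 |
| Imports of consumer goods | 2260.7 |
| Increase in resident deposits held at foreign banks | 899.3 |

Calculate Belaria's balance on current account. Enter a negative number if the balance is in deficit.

-8813.5

Goods: -2597.1 - 4013.2 - 2260.7 = -8871.0
Services: 863.9 - 1465.3 + 1761.6 = 1160.2
Primary income: 262.6 - 605.7 - 759.6 = -1102.7
Current account = (-8871.0) + 1160.2 + (-1102.7) = -8813.5
(Excluded from the current account — financial account: new loans extended by domestic banks to foreign borrowers 643.9, sale of domestic government bonds to non-residents 1167.1, increase in resident deposits held at foreign banks 899.3.)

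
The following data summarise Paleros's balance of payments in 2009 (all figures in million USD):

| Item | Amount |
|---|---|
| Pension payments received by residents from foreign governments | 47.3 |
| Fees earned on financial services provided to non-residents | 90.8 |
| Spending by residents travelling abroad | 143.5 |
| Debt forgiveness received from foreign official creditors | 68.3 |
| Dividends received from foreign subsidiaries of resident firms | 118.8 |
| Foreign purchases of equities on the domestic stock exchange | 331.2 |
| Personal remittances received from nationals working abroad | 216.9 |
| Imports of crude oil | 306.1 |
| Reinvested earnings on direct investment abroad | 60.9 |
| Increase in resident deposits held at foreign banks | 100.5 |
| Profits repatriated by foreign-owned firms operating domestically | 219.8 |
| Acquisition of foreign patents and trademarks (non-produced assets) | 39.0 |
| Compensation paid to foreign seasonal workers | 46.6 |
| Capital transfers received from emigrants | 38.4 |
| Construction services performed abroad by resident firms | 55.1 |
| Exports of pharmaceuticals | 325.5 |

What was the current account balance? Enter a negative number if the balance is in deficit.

Goods: -306.1 + 325.5 = 19.4
Services: 90.8 - 143.5 + 55.1 = 2.4
Primary income: -46.6 - 219.8 + 60.9 + 118.8 = -86.7
Secondary income: 47.3 + 216.9 = 264.2
Current account = 19.4 + 2.4 + (-86.7) + 264.2 = 199.3
(Excluded from the current account — capital account: debt forgiveness received from foreign official creditors 68.3, acquisition of foreign patents and trademarks (non-produced assets) 39.0, capital transfers received from emigrants 38.4; financial account: foreign purchases of equities on the domestic stock exchange 331.2, increase in resident deposits held at foreign banks 100.5.)

199.3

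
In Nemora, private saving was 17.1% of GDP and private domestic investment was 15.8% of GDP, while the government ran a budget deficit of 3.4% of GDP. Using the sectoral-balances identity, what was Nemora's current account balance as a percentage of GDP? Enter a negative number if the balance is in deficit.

By the sectoral-balances identity, CA = (S_private - I) + (T - G).
Private balance = 17.1 - 15.8 = 1.3
Government balance (T - G) = -3.4
CA = 1.3 + (-3.4) = -2.1

-2.1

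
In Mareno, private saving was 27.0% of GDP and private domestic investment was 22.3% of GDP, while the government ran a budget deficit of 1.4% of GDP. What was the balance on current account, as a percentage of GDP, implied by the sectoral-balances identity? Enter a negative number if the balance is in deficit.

3.3

By the sectoral-balances identity, CA = (S_private - I) + (T - G).
Private balance = 27.0 - 22.3 = 4.7
Government balance (T - G) = -1.4
CA = 4.7 + (-1.4) = 3.3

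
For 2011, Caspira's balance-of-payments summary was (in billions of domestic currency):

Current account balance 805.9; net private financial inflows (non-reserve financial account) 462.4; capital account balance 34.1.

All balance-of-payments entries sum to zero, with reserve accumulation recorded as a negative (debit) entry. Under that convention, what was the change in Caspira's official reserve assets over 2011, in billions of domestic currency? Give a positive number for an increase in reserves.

Official reserve transactions balance = -(805.9 + 34.1 + 462.4) = -1302.4
An accumulation of reserves is recorded as a debit (negative entry), so the change in the stock of reserves is the negative of that balance.
Change in official reserves = -(-1302.4) = 1302.4

1302.4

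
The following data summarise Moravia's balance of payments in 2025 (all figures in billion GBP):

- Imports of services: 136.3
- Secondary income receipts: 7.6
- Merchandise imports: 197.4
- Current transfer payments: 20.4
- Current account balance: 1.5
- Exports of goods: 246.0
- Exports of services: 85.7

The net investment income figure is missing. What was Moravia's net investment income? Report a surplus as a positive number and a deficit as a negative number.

16.3

Current account = goods balance + services balance + net primary income + net secondary income
Sum of the known components = -14.8
Net investment income = CA - (known components) = 1.5 - (-14.8) = 16.3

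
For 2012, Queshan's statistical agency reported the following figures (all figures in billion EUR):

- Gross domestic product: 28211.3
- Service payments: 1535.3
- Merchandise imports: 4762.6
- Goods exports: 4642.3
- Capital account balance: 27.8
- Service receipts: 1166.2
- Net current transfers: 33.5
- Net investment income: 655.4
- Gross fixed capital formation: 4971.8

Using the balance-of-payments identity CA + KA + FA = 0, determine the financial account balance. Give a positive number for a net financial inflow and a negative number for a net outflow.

Goods balance = 4642.3 - 4762.6 = -120.3
Services balance = 1166.2 - 1535.3 = -369.1
Trade balance (goods + services) = -120.3 + (-369.1) = -489.4
Net primary income = 655.4
Net secondary income = 33.5
Current account = -489.4 + 655.4 + 33.5 = 199.5
Financial account = -(199.5 + 27.8) = -227.3

-227.3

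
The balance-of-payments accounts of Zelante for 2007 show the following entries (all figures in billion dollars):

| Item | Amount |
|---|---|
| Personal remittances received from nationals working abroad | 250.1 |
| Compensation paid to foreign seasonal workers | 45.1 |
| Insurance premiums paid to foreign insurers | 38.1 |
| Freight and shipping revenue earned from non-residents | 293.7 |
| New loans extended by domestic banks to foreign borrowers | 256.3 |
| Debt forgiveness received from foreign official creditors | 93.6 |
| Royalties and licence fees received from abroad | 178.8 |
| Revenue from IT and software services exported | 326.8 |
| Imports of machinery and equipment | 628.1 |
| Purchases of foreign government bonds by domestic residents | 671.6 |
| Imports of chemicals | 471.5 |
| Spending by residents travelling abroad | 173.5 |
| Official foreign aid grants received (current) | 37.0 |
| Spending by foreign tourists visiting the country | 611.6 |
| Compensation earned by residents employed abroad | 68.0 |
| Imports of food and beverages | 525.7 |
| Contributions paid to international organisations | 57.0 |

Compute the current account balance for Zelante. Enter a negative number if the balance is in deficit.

-173.0

Goods: -525.7 - 628.1 - 471.5 = -1625.3
Services: 326.8 - 173.5 - 38.1 + 293.7 + 178.8 + 611.6 = 1199.3
Primary income: 68.0 - 45.1 = 22.9
Secondary income: 37.0 - 57.0 + 250.1 = 230.1
Current account = (-1625.3) + 1199.3 + 22.9 + 230.1 = -173.0
(Excluded from the current account — financial account: new loans extended by domestic banks to foreign borrowers 256.3, purchases of foreign government bonds by domestic residents 671.6; capital account: debt forgiveness received from foreign official creditors 93.6.)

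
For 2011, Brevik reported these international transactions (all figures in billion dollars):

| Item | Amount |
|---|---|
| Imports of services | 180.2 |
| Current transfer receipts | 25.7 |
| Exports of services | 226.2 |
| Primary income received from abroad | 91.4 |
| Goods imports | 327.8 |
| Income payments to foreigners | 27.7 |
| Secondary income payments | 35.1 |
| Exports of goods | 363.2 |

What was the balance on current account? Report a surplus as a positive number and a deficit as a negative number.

135.7

Goods balance = 363.2 - 327.8 = 35.4
Services balance = 226.2 - 180.2 = 46.0
Trade balance (goods + services) = 35.4 + 46.0 = 81.4
Net primary income = 91.4 - 27.7 = 63.7
Net secondary income = 25.7 - 35.1 = -9.4
Current account = 81.4 + 63.7 + (-9.4) = 135.7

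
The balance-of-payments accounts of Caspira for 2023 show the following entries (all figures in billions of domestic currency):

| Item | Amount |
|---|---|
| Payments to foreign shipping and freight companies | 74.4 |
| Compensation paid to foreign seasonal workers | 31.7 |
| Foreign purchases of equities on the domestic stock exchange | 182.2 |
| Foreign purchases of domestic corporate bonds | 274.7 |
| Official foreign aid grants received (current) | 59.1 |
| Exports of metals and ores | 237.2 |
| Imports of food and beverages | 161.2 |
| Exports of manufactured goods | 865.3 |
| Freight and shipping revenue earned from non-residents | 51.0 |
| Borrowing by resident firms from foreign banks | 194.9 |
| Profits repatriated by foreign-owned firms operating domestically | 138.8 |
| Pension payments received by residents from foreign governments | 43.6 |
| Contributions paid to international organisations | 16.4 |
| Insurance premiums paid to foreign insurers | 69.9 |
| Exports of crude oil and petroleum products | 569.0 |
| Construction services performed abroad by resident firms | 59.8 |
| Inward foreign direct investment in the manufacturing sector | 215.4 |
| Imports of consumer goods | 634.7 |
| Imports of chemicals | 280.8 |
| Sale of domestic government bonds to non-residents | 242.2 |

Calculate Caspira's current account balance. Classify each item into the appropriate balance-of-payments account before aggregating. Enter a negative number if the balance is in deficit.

Goods: -280.8 - 161.2 + 865.3 + 237.2 + 569.0 - 634.7 = 594.8
Services: -69.9 + 51.0 - 74.4 + 59.8 = -33.5
Primary income: -138.8 - 31.7 = -170.5
Secondary income: 43.6 - 16.4 + 59.1 = 86.3
Current account = 594.8 + (-33.5) + (-170.5) + 86.3 = 477.1
(Excluded from the current account — financial account: foreign purchases of equities on the domestic stock exchange 182.2, foreign purchases of domestic corporate bonds 274.7, borrowing by resident firms from foreign banks 194.9, inward foreign direct investment in the manufacturing sector 215.4, sale of domestic government bonds to non-residents 242.2.)

477.1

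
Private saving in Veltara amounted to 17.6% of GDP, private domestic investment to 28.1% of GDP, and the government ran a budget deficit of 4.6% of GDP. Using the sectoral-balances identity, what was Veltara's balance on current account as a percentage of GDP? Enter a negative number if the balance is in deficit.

By the sectoral-balances identity, CA = (S_private - I) + (T - G).
Private balance = 17.6 - 28.1 = -10.5
Government balance (T - G) = -4.6
CA = -10.5 + (-4.6) = -15.1

-15.1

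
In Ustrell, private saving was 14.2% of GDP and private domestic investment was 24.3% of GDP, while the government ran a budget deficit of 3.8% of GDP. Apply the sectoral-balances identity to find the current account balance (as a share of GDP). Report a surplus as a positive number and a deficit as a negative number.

By the sectoral-balances identity, CA = (S_private - I) + (T - G).
Private balance = 14.2 - 24.3 = -10.1
Government balance (T - G) = -3.8
CA = -10.1 + (-3.8) = -13.9

-13.9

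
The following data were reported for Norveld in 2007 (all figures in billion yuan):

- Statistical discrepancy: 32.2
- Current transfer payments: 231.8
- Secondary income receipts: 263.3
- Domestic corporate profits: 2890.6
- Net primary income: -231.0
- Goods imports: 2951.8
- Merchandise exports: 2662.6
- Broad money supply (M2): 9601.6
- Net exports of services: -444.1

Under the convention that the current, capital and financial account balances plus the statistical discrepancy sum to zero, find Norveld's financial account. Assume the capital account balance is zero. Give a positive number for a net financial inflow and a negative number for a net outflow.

Goods balance = 2662.6 - 2951.8 = -289.2
Services balance = -444.1
Trade balance (goods + services) = -289.2 + (-444.1) = -733.3
Net primary income = -231.0
Net secondary income = 263.3 - 231.8 = 31.5
Current account = -733.3 + (-231.0) + 31.5 = -932.8
Financial account = -(-932.8 + 32.2) = 900.6

900.6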